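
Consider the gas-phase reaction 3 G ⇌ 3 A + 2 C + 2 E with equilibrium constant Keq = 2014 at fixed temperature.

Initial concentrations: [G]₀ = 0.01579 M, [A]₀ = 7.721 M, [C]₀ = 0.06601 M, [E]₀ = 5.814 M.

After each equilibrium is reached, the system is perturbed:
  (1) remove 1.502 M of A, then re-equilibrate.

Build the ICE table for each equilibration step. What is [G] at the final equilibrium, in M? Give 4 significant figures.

[G]_eq = 0.09303 M

Q₀ = 1.7220e+07 vs Keq = 2014 ⇒ Q>K, reverse
Step 1:
                   G          A          C          E
  init       0.01579      7.721    0.06601      5.814
  Δ          0.08207   -0.08207   -0.05471   -0.05471
  eq         0.09786      7.639     0.0113      5.759
  solve Keq expr → x = -0.02736; check Q = 2014
Then remove 1.502 M of A.
Step 2:
                   G          A          C          E
  init       0.09786      6.137     0.0113      5.759
  Δ         -0.00483    0.00483    0.00322    0.00322
  eq         0.09303      6.142    0.01452      5.763
  solve Keq expr → x = 0.00161; check Q = 2014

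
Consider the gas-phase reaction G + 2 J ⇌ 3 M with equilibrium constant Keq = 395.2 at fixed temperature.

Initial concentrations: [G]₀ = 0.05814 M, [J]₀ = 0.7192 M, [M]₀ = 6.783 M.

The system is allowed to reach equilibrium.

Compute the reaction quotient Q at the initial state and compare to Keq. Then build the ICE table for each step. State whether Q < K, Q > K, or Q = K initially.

Q₀ = 1.0377e+04; Q > K (proceeds reverse)

Q₀ = 1.0377e+04 vs Keq = 395.2 ⇒ Q>K, reverse
Step 1:
                    G           J           M
  Initial     0.05814      0.7192       6.783
  Change       0.2746      0.5493     -0.8239
  Equil        0.3328       1.268       5.959
  solve Keq expr → x = -0.2746; check Q = 395.2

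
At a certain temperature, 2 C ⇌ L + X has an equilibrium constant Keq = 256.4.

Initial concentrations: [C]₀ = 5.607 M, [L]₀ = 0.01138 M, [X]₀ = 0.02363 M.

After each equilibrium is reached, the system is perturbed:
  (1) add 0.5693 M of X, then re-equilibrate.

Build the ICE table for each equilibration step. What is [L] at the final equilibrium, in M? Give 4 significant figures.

Q₀ = 8.5535e-06 vs Keq = 256.4 ⇒ Q<K, forward
Step 1:
                    C           L           X
  I             5.607     0.01138     0.02363
  C            -5.436       2.718       2.718
  E            0.1708       2.729       2.742
  solve Keq expr → x = 2.718; check Q = 256.4
Then add 0.5693 M of X.
Step 2:
                    C           L           X
  I            0.1708       2.729       3.311
  C           0.01639   -0.008193   -0.008193
  E            0.1872       2.721       3.303
  solve Keq expr → x = -0.008193; check Q = 256.4

[L]_eq = 2.721 M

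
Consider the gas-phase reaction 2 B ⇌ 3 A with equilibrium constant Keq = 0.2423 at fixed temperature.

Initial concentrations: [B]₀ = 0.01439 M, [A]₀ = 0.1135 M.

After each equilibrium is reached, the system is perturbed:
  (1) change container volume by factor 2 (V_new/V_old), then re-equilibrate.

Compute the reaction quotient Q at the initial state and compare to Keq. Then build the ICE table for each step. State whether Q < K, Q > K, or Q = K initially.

Q₀ = 7.061 vs Keq = 0.2423 ⇒ Q>K, reverse
Step 1:
                    B           A
  init        0.01439      0.1135
  Δ           0.02641    -0.03961
  eq           0.0408     0.07389
  solve Keq expr → x = -0.0132; check Q = 0.2423
Then change container volume by factor 2 (V_new/V_old).
Step 2:
                    B           A
  init         0.0204     0.03694
  Δ         -0.003135    0.004702
  eq          0.01727     0.04164
  solve Keq expr → x = 0.001567; check Q = 0.2423

Q₀ = 7.061; Q > K (proceeds reverse)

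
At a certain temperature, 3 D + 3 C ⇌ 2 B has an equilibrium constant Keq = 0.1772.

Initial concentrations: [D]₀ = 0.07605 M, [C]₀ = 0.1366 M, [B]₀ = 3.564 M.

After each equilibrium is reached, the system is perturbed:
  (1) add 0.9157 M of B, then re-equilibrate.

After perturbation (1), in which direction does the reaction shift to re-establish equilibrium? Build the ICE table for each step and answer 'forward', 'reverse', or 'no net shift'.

Direction: reverse

Q₀ = 1.1330e+07 vs Keq = 0.1772 ⇒ Q>K, reverse
Step 1:
                    D           C           B
  Initial     0.07605      0.1366       3.564
  Change         1.69        1.69      -1.126
  Equil         1.766       1.826       2.438
  solve Keq expr → x = -0.5632; check Q = 0.1772
Then add 0.9157 M of B.
Step 2:
                    D           C           B
  Initial       1.766       1.826       3.353
  Change       0.1776      0.1776     -0.1184
  Equil         1.943       2.004       3.235
  solve Keq expr → x = -0.0592; check Q = 0.1772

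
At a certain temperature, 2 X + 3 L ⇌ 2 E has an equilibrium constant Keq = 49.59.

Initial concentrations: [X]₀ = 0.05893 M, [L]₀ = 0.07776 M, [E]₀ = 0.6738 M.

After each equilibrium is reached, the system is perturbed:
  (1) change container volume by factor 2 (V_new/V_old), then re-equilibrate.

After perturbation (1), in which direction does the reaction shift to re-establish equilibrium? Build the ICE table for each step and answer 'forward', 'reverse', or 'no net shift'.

Q₀ = 2.7805e+05 vs Keq = 49.59 ⇒ Q>K, reverse
Step 1:
                   X          L          E
  init       0.05893    0.07776     0.6738
  Δ           0.2096     0.3143    -0.2096
  eq          0.2685     0.3921     0.4642
  solve Keq expr → x = -0.1048; check Q = 49.59
Then change container volume by factor 2 (V_new/V_old).
Step 2:
                   X          L          E
  init        0.1342     0.1961     0.2321
  Δ          0.04972    0.07458   -0.04972
  eq           0.184     0.2706     0.1824
  solve Keq expr → x = -0.02486; check Q = 49.59

Direction: reverse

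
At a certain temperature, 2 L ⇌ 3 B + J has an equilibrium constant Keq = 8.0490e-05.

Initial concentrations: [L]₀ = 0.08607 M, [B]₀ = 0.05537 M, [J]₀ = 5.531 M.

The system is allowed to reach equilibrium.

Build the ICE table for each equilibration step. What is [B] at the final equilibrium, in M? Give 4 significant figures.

[B]_eq = 0.005914 M

Q₀ = 0.1267 vs Keq = 8.0490e-05 ⇒ Q>K, reverse
Step 1:
                    L           B           J
  init        0.08607     0.05537       5.531
  Δ           0.03297    -0.04946    -0.01649
  eq            0.119    0.005914       5.515
  solve Keq expr → x = -0.01649; check Q = 8.0490e-05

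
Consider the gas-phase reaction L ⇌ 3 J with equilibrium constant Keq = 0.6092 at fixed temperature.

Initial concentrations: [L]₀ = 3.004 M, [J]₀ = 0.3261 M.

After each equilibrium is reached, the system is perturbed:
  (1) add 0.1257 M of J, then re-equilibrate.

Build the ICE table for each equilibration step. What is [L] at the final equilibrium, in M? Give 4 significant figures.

Q₀ = 0.01154 vs Keq = 0.6092 ⇒ Q<K, forward
Step 1:
                   L          J
  init         3.004     0.3261
  Δ          -0.2857      0.857
  eq           2.718      1.183
  solve Keq expr → x = 0.2857; check Q = 0.6092
Then add 0.1257 M of J.
Step 2:
                   L          J
  init         2.718      1.309
  Δ          0.03998    -0.1199
  eq           2.758      1.189
  solve Keq expr → x = -0.03998; check Q = 0.6092

[L]_eq = 2.758 M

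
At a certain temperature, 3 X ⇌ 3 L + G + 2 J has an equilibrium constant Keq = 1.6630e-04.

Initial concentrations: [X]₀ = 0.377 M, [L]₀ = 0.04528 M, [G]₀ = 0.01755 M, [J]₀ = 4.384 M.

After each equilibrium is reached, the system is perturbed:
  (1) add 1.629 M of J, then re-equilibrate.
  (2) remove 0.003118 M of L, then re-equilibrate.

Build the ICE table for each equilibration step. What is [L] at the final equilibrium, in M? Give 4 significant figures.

Q₀ = 5.8440e-04 vs Keq = 1.6630e-04 ⇒ Q>K, reverse
Step 1:
                  X         L         G         J
  I           0.377   0.04528   0.01755     4.384
  C         0.01181  -0.01181 -0.003937 -0.007873
  E          0.3888   0.03347   0.01361     4.376
  solve Keq expr → x = -0.003937; check Q = 1.6630e-04
Then add 1.629 M of J.
Step 2:
                  X         L         G         J
  I          0.3888   0.03347   0.01361     6.005
  C         0.00484  -0.00484 -0.001613 -0.003227
  E          0.3936   0.02863     0.012     6.002
  solve Keq expr → x = -0.001613; check Q = 1.6630e-04
Then remove 0.003118 M of L.
Step 3:
                  X         L         G         J
  I          0.3936   0.02551     0.012     6.002
  C       -0.002349  0.002349 7.8299e-04  0.001566
  E          0.3913   0.02786   0.01278     6.003
  solve Keq expr → x = 7.8299e-04; check Q = 1.6630e-04

[L]_eq = 0.02786 M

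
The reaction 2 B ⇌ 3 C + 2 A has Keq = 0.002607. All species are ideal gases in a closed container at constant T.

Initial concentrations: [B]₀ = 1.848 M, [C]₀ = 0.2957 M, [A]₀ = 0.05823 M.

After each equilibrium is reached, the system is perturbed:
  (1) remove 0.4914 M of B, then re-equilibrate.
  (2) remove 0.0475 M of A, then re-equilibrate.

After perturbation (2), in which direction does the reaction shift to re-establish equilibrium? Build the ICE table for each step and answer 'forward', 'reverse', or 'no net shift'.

Q₀ = 2.5671e-05 vs Keq = 0.002607 ⇒ Q<K, forward
Step 1:
                   B          C          A
  Initial      1.848     0.2957    0.05823
  Change     -0.1608     0.2412     0.1608
  Equil        1.687     0.5369      0.219
  solve Keq expr → x = 0.08039; check Q = 0.002607
Then remove 0.4914 M of B.
Step 2:
                   B          C          A
  Initial      1.196     0.5369      0.219
  Change     0.03379   -0.05069   -0.03379
  Equil         1.23     0.4862     0.1852
  solve Keq expr → x = -0.0169; check Q = 0.002607
Then remove 0.0475 M of A.
Step 3:
                   B          C          A
  Initial       1.23     0.4862     0.1377
  Change    -0.02478    0.03717    0.02478
  Equil        1.205     0.5233     0.1625
  solve Keq expr → x = 0.01239; check Q = 0.002607

Direction: forward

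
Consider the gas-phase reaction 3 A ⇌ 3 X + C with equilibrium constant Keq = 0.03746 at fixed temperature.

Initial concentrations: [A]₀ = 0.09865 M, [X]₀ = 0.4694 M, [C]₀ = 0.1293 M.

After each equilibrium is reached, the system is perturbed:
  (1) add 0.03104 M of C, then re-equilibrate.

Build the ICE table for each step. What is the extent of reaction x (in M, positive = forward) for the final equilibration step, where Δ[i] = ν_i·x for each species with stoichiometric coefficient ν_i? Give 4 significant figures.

x = -0.00552 M

Q₀ = 13.93 vs Keq = 0.03746 ⇒ Q>K, reverse
Step 1:
                   A          X          C
  init       0.09865     0.4694     0.1293
  Δ           0.2077    -0.2077   -0.06923
  eq          0.3063     0.2617    0.06007
  solve Keq expr → x = -0.06923; check Q = 0.03746
Then add 0.03104 M of C.
Step 2:
                   A          X          C
  init        0.3063     0.2617    0.09111
  Δ          0.01656   -0.01656   -0.00552
  eq          0.3229     0.2452    0.08559
  solve Keq expr → x = -0.00552; check Q = 0.03746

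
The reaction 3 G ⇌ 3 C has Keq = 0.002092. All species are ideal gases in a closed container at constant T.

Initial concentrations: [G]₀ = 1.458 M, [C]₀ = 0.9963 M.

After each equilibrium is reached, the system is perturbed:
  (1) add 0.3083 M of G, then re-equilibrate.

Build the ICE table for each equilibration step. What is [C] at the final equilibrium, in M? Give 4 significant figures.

[C]_eq = 0.3133 M

Q₀ = 0.3191 vs Keq = 0.002092 ⇒ Q>K, reverse
Step 1:
                    G           C
  Initial       1.458      0.9963
  Change        0.718      -0.718
  Equil         2.176      0.2783
  solve Keq expr → x = -0.2393; check Q = 0.002092
Then add 0.3083 M of G.
Step 2:
                    G           C
  Initial       2.484      0.2783
  Change     -0.03496     0.03496
  Equil         2.449      0.3133
  solve Keq expr → x = 0.01165; check Q = 0.002092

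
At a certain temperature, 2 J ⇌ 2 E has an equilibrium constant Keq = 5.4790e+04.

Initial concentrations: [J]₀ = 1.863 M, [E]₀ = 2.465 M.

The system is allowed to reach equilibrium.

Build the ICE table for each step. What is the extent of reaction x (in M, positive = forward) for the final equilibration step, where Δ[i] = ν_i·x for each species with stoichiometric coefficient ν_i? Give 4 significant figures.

Q₀ = 1.751 vs Keq = 5.4790e+04 ⇒ Q<K, forward
Step 1:
                    J           E
  init          1.863       2.465
  Δ            -1.845       1.845
  eq          0.01841        4.31
  solve Keq expr → x = 0.9223; check Q = 5.4790e+04

x = 0.9223 M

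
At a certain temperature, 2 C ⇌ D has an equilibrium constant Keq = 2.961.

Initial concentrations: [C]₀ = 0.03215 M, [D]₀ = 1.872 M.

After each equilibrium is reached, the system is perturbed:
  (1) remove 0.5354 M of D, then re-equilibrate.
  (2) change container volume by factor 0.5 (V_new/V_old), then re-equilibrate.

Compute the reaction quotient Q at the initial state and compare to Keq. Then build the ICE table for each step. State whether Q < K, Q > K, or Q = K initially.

Q₀ = 1811; Q > K (proceeds reverse)

Q₀ = 1811 vs Keq = 2.961 ⇒ Q>K, reverse
Step 1:
                  C         D
  init      0.03215     1.872
  Δ          0.6864   -0.3432
  eq         0.7185     1.529
  solve Keq expr → x = -0.3432; check Q = 2.961
Then remove 0.5354 M of D.
Step 2:
                  C         D
  init       0.7185    0.9934
  Δ         -0.1218   0.06092
  eq         0.5967     1.054
  solve Keq expr → x = 0.06092; check Q = 2.961
Then change container volume by factor 0.5 (V_new/V_old).
Step 3:
                  C         D
  init        1.193     2.109
  Δ         -0.3183    0.1591
  eq         0.8751     2.268
  solve Keq expr → x = 0.1591; check Q = 2.961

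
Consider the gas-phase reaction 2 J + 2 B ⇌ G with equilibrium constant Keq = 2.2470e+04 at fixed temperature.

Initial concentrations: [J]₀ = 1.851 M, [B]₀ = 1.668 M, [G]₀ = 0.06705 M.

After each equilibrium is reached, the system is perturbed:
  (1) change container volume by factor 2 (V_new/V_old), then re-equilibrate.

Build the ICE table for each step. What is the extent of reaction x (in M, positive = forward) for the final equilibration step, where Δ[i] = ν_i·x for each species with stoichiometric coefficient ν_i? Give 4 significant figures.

x = -0.009998 M

Q₀ = 0.007034 vs Keq = 2.2470e+04 ⇒ Q<K, forward
Step 1:
                    J           B           G
  init          1.851       1.668     0.06705
  Δ            -1.638      -1.638      0.8192
  eq           0.2125     0.02955      0.8863
  solve Keq expr → x = 0.8192; check Q = 2.2470e+04
Then change container volume by factor 2 (V_new/V_old).
Step 2:
                    J           B           G
  init         0.1063     0.01477      0.4431
  Δ              0.02        0.02   -0.009998
  eq           0.1263     0.03477      0.4331
  solve Keq expr → x = -0.009998; check Q = 2.2470e+04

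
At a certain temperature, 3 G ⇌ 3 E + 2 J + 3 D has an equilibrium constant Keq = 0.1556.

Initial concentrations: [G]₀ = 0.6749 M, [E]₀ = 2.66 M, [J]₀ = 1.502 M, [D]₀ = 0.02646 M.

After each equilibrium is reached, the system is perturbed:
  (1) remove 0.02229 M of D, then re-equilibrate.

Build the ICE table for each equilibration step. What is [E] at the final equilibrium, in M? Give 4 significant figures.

[E]_eq = 2.742 M

Q₀ = 0.002559 vs Keq = 0.1556 ⇒ Q<K, forward
Step 1:
                  G         E         J         D
  init       0.6749      2.66     1.502   0.02646
  Δ        -0.06384   0.06384   0.04256   0.06384
  eq         0.6111     2.724     1.545    0.0903
  solve Keq expr → x = 0.02128; check Q = 0.1556
Then remove 0.02229 M of D.
Step 2:
                  G         E         J         D
  init       0.6111     2.724     1.545   0.06801
  Δ         -0.0185    0.0185   0.01234    0.0185
  eq         0.5926     2.742     1.557   0.08652
  solve Keq expr → x = 0.006168; check Q = 0.1556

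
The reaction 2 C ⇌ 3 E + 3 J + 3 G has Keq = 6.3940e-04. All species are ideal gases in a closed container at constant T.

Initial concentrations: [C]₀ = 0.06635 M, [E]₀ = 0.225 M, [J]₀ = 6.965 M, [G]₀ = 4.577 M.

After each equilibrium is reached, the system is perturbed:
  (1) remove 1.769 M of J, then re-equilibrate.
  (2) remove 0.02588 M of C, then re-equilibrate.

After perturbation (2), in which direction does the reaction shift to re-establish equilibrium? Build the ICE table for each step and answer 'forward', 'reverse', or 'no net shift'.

Direction: reverse

Q₀ = 8.3825e+04 vs Keq = 6.3940e-04 ⇒ Q>K, reverse
Step 1:
                    C           E           J           G
  init        0.06635       0.225       6.965       4.577
  Δ            0.1493     -0.2239     -0.2239     -0.2239
  eq           0.2156    0.001056       6.741       4.353
  solve Keq expr → x = -0.07465; check Q = 6.3940e-04
Then remove 1.769 M of J.
Step 2:
                    C           E           J           G
  init         0.2156    0.001056       4.972       4.353
  Δ       -2.4953e-04  3.7429e-04  3.7429e-04  3.7429e-04
  eq           0.2154     0.00143       4.972       4.353
  solve Keq expr → x = 1.2476e-04; check Q = 6.3940e-04
Then remove 0.02588 M of C.
Step 3:
                    C           E           J           G
  init         0.1895     0.00143       4.972       4.353
  Δ        7.7699e-05 -1.1655e-04 -1.1655e-04 -1.1655e-04
  eq           0.1896    0.001313       4.972       4.353
  solve Keq expr → x = -3.8849e-05; check Q = 6.3940e-04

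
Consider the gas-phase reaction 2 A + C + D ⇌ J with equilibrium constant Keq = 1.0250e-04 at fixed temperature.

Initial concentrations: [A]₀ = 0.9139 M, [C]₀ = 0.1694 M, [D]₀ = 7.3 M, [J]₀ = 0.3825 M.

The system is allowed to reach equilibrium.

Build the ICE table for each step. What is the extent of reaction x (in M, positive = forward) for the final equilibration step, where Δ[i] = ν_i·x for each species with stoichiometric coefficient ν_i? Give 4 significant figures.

x = -0.3813 M

Q₀ = 0.3703 vs Keq = 1.0250e-04 ⇒ Q>K, reverse
Step 1:
                   A          C          D          J
  Initial     0.9139     0.1694        7.3     0.3825
  Change      0.7626     0.3813     0.3813    -0.3813
  Equil        1.676     0.5507      7.681   0.001219
  solve Keq expr → x = -0.3813; check Q = 1.0250e-04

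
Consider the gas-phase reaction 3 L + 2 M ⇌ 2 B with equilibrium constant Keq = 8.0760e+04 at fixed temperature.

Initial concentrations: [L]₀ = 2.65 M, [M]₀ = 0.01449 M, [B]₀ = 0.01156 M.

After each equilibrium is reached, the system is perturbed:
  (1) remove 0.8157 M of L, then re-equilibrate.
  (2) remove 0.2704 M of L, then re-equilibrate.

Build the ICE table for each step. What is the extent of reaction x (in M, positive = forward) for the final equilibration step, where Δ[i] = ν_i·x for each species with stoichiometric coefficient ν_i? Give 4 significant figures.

Q₀ = 0.0342 vs Keq = 8.0760e+04 ⇒ Q<K, forward
Step 1:
                   L          M          B
  Initial       2.65    0.01449    0.01156
  Change     -0.0217   -0.01447    0.01447
  Equil        2.628 2.1495e-05    0.02603
  solve Keq expr → x = 0.007234; check Q = 8.0760e+04
Then remove 0.8157 M of L.
Step 2:
                   L          M          B
  Initial      1.813 2.1495e-05    0.02603
  Change  2.4019e-05 1.6013e-05 -1.6013e-05
  Equil        1.813 3.7508e-05    0.02601
  solve Keq expr → x = -8.0064e-06; check Q = 8.0760e+04
Then remove 0.2704 M of L.
Step 3:
                   L          M          B
  Initial      1.542 3.7508e-05    0.02601
  Change  1.5398e-05 1.0265e-05 -1.0265e-05
  Equil        1.542 4.7773e-05      0.026
  solve Keq expr → x = -5.1327e-06; check Q = 8.0760e+04

x = -5.1327e-06 M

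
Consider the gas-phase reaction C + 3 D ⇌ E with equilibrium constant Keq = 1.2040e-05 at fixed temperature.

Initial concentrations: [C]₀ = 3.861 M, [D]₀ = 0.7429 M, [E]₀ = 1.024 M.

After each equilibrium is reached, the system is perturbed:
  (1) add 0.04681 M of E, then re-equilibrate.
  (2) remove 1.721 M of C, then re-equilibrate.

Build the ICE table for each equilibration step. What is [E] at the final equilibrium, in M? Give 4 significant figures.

[E]_eq = 0.002377 M

Q₀ = 0.6469 vs Keq = 1.2040e-05 ⇒ Q>K, reverse
Step 1:
                  C         D         E
  Initial     3.861    0.7429     1.024
  Change      1.021     3.062    -1.021
  Equil       4.882     3.805  0.003238
  solve Keq expr → x = -1.021; check Q = 1.2040e-05
Then add 0.04681 M of E.
Step 2:
                  C         D         E
  Initial     4.882     3.805   0.05005
  Change    0.04641    0.1392  -0.04641
  Equil       4.928     3.944  0.003641
  solve Keq expr → x = -0.04641; check Q = 1.2040e-05
Then remove 1.721 M of C.
Step 3:
                  C         D         E
  Initial     3.207     3.944  0.003641
  Change   0.001264  0.003791 -0.001264
  Equil       3.208     3.948  0.002377
  solve Keq expr → x = -0.001264; check Q = 1.2040e-05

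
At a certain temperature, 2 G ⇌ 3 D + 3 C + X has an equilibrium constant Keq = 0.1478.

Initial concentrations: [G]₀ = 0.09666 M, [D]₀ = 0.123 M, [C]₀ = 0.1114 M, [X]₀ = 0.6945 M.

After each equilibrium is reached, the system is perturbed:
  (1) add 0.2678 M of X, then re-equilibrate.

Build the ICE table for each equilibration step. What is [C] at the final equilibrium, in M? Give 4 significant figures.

Q₀ = 1.9123e-04 vs Keq = 0.1478 ⇒ Q<K, forward
Step 1:
                   G          D          C          X
  Initial    0.09666      0.123     0.1114     0.6945
  Change    -0.07153     0.1073     0.1073    0.03577
  Equil      0.02513     0.2303     0.2187     0.7303
  solve Keq expr → x = 0.03577; check Q = 0.1478
Then add 0.2678 M of X.
Step 2:
                   G          D          C          X
  Initial    0.02513     0.2303     0.2187     0.9981
  Change    0.002679  -0.004018  -0.004018  -0.001339
  Equil       0.0278     0.2263     0.2147     0.9967
  solve Keq expr → x = -0.001339; check Q = 0.1478

[C]_eq = 0.2147 M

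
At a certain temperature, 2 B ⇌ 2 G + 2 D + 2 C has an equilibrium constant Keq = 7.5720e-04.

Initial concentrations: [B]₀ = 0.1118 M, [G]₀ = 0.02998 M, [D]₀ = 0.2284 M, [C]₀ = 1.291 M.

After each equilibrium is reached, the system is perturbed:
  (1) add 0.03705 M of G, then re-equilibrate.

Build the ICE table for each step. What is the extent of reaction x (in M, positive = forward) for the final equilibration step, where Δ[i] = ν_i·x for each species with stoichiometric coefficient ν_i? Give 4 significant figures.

Q₀ = 0.006252 vs Keq = 7.5720e-04 ⇒ Q>K, reverse
Step 1:
                   B          G          D          C
  I           0.1118    0.02998     0.2284      1.291
  C          0.01685   -0.01685   -0.01685   -0.01685
  E           0.1286    0.01313     0.2116      1.274
  solve Keq expr → x = -0.008423; check Q = 7.5720e-04
Then add 0.03705 M of G.
Step 2:
                   B          G          D          C
  I           0.1286    0.05018     0.2116      1.274
  C          0.03069   -0.03069   -0.03069   -0.03069
  E           0.1593     0.0195     0.1809      1.243
  solve Keq expr → x = -0.01534; check Q = 7.5720e-04

x = -0.01534 M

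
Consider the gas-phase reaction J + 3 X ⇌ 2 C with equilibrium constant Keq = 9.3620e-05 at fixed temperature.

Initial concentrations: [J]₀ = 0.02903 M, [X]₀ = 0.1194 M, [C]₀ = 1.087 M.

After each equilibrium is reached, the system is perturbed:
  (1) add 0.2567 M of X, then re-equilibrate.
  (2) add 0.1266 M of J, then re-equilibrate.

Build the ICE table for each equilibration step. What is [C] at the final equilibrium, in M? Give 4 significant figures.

Q₀ = 2.3911e+04 vs Keq = 9.3620e-05 ⇒ Q>K, reverse
Step 1:
                   J          X          C
  init       0.02903     0.1194      1.087
  Δ           0.5353      1.606     -1.071
  eq          0.5643      1.725    0.01647
  solve Keq expr → x = -0.5353; check Q = 9.3620e-05
Then add 0.2567 M of X.
Step 2:
                   J          X          C
  init        0.5643      1.982    0.01647
  Δ        -0.001846  -0.005537   0.003692
  eq          0.5624      1.976    0.02016
  solve Keq expr → x = 0.001846; check Q = 9.3620e-05
Then add 0.1266 M of J.
Step 3:
                   J          X          C
  init         0.689      1.976    0.02016
  Δ        -0.001042  -0.003126   0.002084
  eq           0.688      1.973    0.02225
  solve Keq expr → x = 0.001042; check Q = 9.3620e-05

[C]_eq = 0.02225 M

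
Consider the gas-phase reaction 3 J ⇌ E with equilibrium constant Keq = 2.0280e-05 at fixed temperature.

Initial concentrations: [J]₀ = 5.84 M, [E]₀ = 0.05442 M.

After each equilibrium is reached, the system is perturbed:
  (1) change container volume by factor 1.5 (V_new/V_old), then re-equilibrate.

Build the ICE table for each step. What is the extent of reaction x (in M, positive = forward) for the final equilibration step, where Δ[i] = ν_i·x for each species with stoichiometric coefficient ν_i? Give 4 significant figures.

x = -0.00161 M

Q₀ = 2.7322e-04 vs Keq = 2.0280e-05 ⇒ Q>K, reverse
Step 1:
                    J           E
  I              5.84     0.05442
  C            0.1502    -0.05006
  E              5.99    0.004359
  solve Keq expr → x = -0.05006; check Q = 2.0280e-05
Then change container volume by factor 1.5 (V_new/V_old).
Step 2:
                    J           E
  I             3.993    0.002906
  C          0.004829    -0.00161
  E             3.998    0.001296
  solve Keq expr → x = -0.00161; check Q = 2.0280e-05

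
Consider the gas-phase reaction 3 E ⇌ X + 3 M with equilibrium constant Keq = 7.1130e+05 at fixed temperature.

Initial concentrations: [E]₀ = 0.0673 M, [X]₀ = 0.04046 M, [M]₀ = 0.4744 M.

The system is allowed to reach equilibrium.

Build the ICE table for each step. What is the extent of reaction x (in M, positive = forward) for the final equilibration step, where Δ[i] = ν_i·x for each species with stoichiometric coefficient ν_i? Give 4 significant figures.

x = 0.02164 M

Q₀ = 14.17 vs Keq = 7.1130e+05 ⇒ Q<K, forward
Step 1:
                   E          X          M
  init        0.0673    0.04046     0.4744
  Δ         -0.06491    0.02164    0.06491
  eq        0.002392     0.0621     0.5393
  solve Keq expr → x = 0.02164; check Q = 7.1130e+05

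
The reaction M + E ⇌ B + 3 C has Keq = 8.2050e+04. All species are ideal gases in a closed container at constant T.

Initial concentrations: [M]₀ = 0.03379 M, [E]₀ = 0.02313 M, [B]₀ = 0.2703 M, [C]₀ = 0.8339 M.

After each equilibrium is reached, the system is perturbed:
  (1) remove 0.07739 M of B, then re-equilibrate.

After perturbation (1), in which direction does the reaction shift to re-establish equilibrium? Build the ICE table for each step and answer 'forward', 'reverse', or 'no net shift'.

Q₀ = 200.6 vs Keq = 8.2050e+04 ⇒ Q<K, forward
Step 1:
                    M           E           B           C
  Initial     0.03379     0.02313      0.2703      0.8339
  Change     -0.02289    -0.02289     0.02289     0.06867
  Equil        0.0109  2.4101e-04      0.2932      0.9026
  solve Keq expr → x = 0.02289; check Q = 8.2050e+04
Then remove 0.07739 M of B.
Step 2:
                    M           E           B           C
  Initial      0.0109  2.4101e-04      0.2158      0.9026
  Change  -6.2433e-05 -6.2433e-05  6.2433e-05  1.8730e-04
  Equil       0.01084  1.7858e-04      0.2159      0.9028
  solve Keq expr → x = 6.2433e-05; check Q = 8.2050e+04

Direction: forward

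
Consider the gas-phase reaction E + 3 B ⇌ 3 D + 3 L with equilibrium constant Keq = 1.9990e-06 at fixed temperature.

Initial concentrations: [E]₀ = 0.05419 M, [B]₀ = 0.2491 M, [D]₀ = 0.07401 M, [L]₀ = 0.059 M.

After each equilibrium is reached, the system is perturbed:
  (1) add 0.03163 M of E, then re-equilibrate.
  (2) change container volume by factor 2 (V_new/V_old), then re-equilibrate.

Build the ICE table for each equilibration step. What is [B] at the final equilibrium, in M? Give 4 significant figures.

[B]_eq = 0.133 M

Q₀ = 9.9400e-05 vs Keq = 1.9990e-06 ⇒ Q>K, reverse
Step 1:
                    E           B           D           L
  Initial     0.05419      0.2491     0.07401       0.059
  Change     0.009466      0.0284     -0.0284     -0.0284
  Equil       0.06366      0.2775     0.04561      0.0306
  solve Keq expr → x = -0.009466; check Q = 1.9990e-06
Then add 0.03163 M of E.
Step 2:
                    E           B           D           L
  Initial     0.09529      0.2775     0.04561      0.0306
  Change  -7.7726e-04   -0.002332    0.002332    0.002332
  Equil       0.09451      0.2752     0.04794     0.03293
  solve Keq expr → x = 7.7726e-04; check Q = 1.9990e-06
Then change container volume by factor 2 (V_new/V_old).
Step 3:
                    E           B           D           L
  Initial     0.04725      0.1376     0.02397     0.01647
  Change    -0.001516   -0.004548    0.004548    0.004548
  Equil       0.04574       0.133     0.02852     0.02101
  solve Keq expr → x = 0.001516; check Q = 1.9990e-06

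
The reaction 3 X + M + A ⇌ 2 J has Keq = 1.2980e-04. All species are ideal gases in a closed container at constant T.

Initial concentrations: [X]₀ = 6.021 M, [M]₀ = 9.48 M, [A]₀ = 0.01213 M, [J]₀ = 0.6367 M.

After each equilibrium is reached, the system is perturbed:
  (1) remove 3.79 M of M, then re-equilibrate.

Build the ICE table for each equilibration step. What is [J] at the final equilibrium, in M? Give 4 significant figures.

Q₀ = 0.01615 vs Keq = 1.2980e-04 ⇒ Q>K, reverse
Step 1:
                  X         M         A         J
  I           6.021      9.48   0.01213    0.6367
  C          0.5566    0.1855    0.1855   -0.3711
  E           6.578     9.666    0.1977    0.2656
  solve Keq expr → x = -0.1855; check Q = 1.2980e-04
Then remove 3.79 M of M.
Step 2:
                  X         M         A         J
  I           6.578     5.876    0.1977    0.2656
  C         0.06555   0.02185   0.02185   -0.0437
  E           6.643     5.897    0.2195    0.2219
  solve Keq expr → x = -0.02185; check Q = 1.2980e-04

[J]_eq = 0.2219 M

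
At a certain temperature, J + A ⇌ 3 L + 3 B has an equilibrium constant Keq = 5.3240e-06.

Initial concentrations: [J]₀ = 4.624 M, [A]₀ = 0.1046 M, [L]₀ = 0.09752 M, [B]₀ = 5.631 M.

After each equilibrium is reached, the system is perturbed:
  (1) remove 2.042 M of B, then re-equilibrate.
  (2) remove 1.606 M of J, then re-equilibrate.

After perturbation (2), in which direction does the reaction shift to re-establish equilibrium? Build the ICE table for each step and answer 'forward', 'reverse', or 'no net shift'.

Direction: reverse

Q₀ = 0.3424 vs Keq = 5.3240e-06 ⇒ Q>K, reverse
Step 1:
                  J         A         L         B
  I           4.624    0.1046   0.09752     5.631
  C          0.0316    0.0316  -0.09481  -0.09481
  E           4.656    0.1362   0.00271     5.536
  solve Keq expr → x = -0.0316; check Q = 5.3240e-06
Then remove 2.042 M of B.
Step 2:
                  J         A         L         B
  I           4.656    0.1362   0.00271     3.494
  C       -5.2531e-04 -5.2531e-04  0.001576  0.001576
  E           4.655    0.1357  0.004286     3.496
  solve Keq expr → x = 5.2531e-04; check Q = 5.3240e-06
Then remove 1.606 M of J.
Step 3:
                  J         A         L         B
  I           3.049    0.1357  0.004286     3.496
  C       1.8712e-04 1.8712e-04 -5.6137e-04 -5.6137e-04
  E           3.049    0.1359  0.003724     3.495
  solve Keq expr → x = -1.8712e-04; check Q = 5.3240e-06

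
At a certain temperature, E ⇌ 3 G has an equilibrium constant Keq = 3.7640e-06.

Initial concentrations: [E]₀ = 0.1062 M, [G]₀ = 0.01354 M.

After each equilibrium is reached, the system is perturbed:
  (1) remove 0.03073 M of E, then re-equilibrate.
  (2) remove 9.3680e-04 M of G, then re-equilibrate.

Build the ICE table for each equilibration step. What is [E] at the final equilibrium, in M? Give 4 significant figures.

[E]_eq = 0.07746 M

Q₀ = 2.3374e-05 vs Keq = 3.7640e-06 ⇒ Q>K, reverse
Step 1:
                  E         G
  Initial    0.1062   0.01354
  Change   0.002042 -0.006127
  Equil      0.1082  0.007413
  solve Keq expr → x = -0.002042; check Q = 3.7640e-06
Then remove 0.03073 M of E.
Step 2:
                  E         G
  Initial   0.07751  0.007413
  Change  2.5786e-04 -7.7358e-04
  Equil     0.07777   0.00664
  solve Keq expr → x = -2.5786e-04; check Q = 3.7640e-06
Then remove 9.3680e-04 M of G.
Step 3:
                  E         G
  Initial   0.07777  0.005703
  Change  -3.0933e-04 9.2799e-04
  Equil     0.07746  0.006631
  solve Keq expr → x = 3.0933e-04; check Q = 3.7640e-06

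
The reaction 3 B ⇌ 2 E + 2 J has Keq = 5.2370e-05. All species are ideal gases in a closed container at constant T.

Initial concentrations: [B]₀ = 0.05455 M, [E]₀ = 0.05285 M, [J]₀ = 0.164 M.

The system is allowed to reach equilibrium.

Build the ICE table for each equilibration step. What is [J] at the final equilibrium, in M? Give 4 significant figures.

[J]_eq = 0.1141 M

Q₀ = 0.4628 vs Keq = 5.2370e-05 ⇒ Q>K, reverse
Step 1:
                   B          E          J
  I          0.05455    0.05285      0.164
  C          0.07485    -0.0499    -0.0499
  E           0.1294   0.002952     0.1141
  solve Keq expr → x = -0.02495; check Q = 5.2370e-05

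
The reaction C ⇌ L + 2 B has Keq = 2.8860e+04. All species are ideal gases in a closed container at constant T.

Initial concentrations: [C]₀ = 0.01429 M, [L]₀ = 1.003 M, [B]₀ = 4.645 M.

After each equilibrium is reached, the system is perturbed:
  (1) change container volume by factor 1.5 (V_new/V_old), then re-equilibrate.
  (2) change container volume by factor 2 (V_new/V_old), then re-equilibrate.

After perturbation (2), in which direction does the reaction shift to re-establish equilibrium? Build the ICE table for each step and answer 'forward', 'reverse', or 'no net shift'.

Direction: forward

Q₀ = 1514 vs Keq = 2.8860e+04 ⇒ Q<K, forward
Step 1:
                    C           L           B
  I           0.01429       1.003       4.645
  C          -0.01352     0.01352     0.02704
  E        7.6884e-04       1.017       4.672
  solve Keq expr → x = 0.01352; check Q = 2.8860e+04
Then change container volume by factor 1.5 (V_new/V_old).
Step 2:
                    C           L           B
  I        5.1256e-04      0.6777       3.115
  C       -2.8458e-04  2.8458e-04  5.6915e-04
  E        2.2798e-04       0.678       3.115
  solve Keq expr → x = 2.8458e-04; check Q = 2.8860e+04
Then change container volume by factor 2 (V_new/V_old).
Step 3:
                    C           L           B
  I        1.1399e-04       0.339       1.558
  C       -8.5480e-05  8.5480e-05  1.7096e-04
  E        2.8511e-05      0.3391       1.558
  solve Keq expr → x = 8.5480e-05; check Q = 2.8860e+04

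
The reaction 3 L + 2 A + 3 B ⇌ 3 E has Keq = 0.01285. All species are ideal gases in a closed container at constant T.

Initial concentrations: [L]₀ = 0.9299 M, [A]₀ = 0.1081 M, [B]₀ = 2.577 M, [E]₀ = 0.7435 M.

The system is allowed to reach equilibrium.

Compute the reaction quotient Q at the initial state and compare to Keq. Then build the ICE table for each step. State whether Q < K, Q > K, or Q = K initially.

Q₀ = 2.556 vs Keq = 0.01285 ⇒ Q>K, reverse
Step 1:
                   L          A          B          E
  Initial     0.9299     0.1081      2.577     0.7435
  Change      0.3327     0.2218     0.3327    -0.3327
  Equil        1.263     0.3299       2.91     0.4108
  solve Keq expr → x = -0.1109; check Q = 0.01285

Q₀ = 2.556; Q > K (proceeds reverse)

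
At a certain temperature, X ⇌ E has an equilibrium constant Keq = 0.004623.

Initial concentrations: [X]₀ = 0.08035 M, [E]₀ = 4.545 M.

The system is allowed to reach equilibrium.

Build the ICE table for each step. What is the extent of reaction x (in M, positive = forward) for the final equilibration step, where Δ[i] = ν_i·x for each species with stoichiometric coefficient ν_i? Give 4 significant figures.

Q₀ = 56.57 vs Keq = 0.004623 ⇒ Q>K, reverse
Step 1:
                    X           E
  Initial     0.08035       4.545
  Change        4.524      -4.524
  Equil         4.604     0.02128
  solve Keq expr → x = -4.524; check Q = 0.004623

x = -4.524 M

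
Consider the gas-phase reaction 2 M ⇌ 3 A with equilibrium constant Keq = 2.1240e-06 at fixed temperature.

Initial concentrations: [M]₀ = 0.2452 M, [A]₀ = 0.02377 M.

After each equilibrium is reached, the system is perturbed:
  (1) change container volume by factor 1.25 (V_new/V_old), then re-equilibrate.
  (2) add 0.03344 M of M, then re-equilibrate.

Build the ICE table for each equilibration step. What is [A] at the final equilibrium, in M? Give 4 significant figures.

Q₀ = 2.2338e-04 vs Keq = 2.1240e-06 ⇒ Q>K, reverse
Step 1:
                  M         A
  Initial    0.2452   0.02377
  Change    0.01238  -0.01857
  Equil      0.2576  0.005204
  solve Keq expr → x = -0.006189; check Q = 2.1240e-06
Then change container volume by factor 1.25 (V_new/V_old).
Step 2:
                  M         A
  Initial    0.2061  0.004163
  Change  -2.1225e-04 3.1838e-04
  Equil      0.2058  0.004481
  solve Keq expr → x = 1.0613e-04; check Q = 2.1240e-06
Then add 0.03344 M of M.
Step 3:
                  M         A
  Initial    0.2393  0.004481
  Change  -3.1250e-04 4.6875e-04
  Equil       0.239   0.00495
  solve Keq expr → x = 1.5625e-04; check Q = 2.1240e-06

[A]_eq = 0.00495 M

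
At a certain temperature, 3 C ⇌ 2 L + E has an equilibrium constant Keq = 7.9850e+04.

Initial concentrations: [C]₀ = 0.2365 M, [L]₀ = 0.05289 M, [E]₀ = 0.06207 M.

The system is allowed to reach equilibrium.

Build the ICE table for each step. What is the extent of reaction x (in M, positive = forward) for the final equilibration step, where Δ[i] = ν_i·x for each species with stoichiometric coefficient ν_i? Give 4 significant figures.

x = 0.07743 M

Q₀ = 0.01313 vs Keq = 7.9850e+04 ⇒ Q<K, forward
Step 1:
                   C          L          E
  I           0.2365    0.05289    0.06207
  C          -0.2323     0.1549    0.07743
  E         0.004224     0.2077     0.1395
  solve Keq expr → x = 0.07743; check Q = 7.9850e+04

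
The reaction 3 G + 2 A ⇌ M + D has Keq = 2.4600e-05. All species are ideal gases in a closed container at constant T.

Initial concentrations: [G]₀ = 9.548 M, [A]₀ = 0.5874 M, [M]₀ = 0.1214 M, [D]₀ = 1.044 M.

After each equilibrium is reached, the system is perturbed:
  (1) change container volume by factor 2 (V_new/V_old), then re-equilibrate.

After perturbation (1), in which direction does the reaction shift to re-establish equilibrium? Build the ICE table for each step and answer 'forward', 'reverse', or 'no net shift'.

Q₀ = 4.2200e-04 vs Keq = 2.4600e-05 ⇒ Q>K, reverse
Step 1:
                  G         A         M         D
  I           9.548    0.5874    0.1214     1.044
  C          0.3161    0.2108   -0.1054   -0.1054
  E           9.864    0.7982   0.01602    0.9386
  solve Keq expr → x = -0.1054; check Q = 2.4600e-05
Then change container volume by factor 2 (V_new/V_old).
Step 2:
                  G         A         M         D
  I           4.932    0.3991  0.008012    0.4693
  C         0.02073   0.01382  -0.00691  -0.00691
  E           4.953    0.4129  0.001102    0.4624
  solve Keq expr → x = -0.00691; check Q = 2.4600e-05

Direction: reverse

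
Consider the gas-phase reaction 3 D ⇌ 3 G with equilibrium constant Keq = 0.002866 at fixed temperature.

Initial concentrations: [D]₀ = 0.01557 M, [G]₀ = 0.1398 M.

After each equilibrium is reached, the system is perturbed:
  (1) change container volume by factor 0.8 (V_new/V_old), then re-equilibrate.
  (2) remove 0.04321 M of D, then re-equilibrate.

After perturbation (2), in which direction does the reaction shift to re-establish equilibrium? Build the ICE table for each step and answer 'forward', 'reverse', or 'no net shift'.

Q₀ = 723.9 vs Keq = 0.002866 ⇒ Q>K, reverse
Step 1:
                  D         G
  I         0.01557    0.1398
  C          0.1205   -0.1205
  E           0.136   0.01932
  solve Keq expr → x = -0.04016; check Q = 0.002866
Then change container volume by factor 0.8 (V_new/V_old).
Step 2:
                  D         G
  I          0.1701   0.02416
  C               0         0
  E          0.1701   0.02416
  solve Keq expr → x = 0; check Q = 0.002866
Then remove 0.04321 M of D.
Step 3:
                  D         G
  I          0.1268   0.02416
  C        0.005374 -0.005374
  E          0.1322   0.01878
  solve Keq expr → x = -0.001791; check Q = 0.002866

Direction: reverse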